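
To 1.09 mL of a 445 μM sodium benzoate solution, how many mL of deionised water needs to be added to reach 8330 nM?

57.1 mL

8330 nM = 8.33 μM.
V₂ = C₁V₁/C₂ = 445 × 1.09 / 8.33 = 58.2 mL.
Diluent to add = V₂ − V₁ = 58.2 − 1.09 = 57.1 mL.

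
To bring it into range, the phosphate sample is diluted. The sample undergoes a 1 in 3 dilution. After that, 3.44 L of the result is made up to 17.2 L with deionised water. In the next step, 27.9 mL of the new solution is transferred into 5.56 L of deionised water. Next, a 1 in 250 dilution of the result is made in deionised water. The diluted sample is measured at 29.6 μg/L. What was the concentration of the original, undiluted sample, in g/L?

Overall dilution factor = 3 × 5 × 200.3 × 250 = 7.51 × 10⁵.
Original = 29.6 μg/L × 7.51 × 10⁵ = 2.22 × 10⁷ μg/L = 22.2 g/L.

22.2 g/L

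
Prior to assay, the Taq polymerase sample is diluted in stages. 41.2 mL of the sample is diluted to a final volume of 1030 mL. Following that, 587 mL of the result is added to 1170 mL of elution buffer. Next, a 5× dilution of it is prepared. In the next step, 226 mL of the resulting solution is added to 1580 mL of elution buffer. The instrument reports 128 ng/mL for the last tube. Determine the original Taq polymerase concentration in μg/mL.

383 μg/mL

Overall dilution factor = 25 × 2.993 × 5 × 7.991 = 2990.
Original = 128 ng/mL × 2990 = 3.83 × 10⁵ ng/mL = 383 μg/mL.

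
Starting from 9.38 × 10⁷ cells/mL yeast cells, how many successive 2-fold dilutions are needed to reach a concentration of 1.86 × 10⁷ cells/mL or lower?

3

Need 2ⁿ ≥ 5.04, so n ≥ log(5.04)/log(2) = 2.33.
Minimum whole steps: n = 3.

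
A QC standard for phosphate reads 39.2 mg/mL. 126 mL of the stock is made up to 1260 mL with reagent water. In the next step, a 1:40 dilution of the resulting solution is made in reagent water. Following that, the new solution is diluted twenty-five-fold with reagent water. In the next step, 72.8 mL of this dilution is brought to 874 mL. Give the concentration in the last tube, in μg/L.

Overall dilution factor = 10 × 40 × 25 × 12.01 = 1.20 × 10⁵.
39.2 mg/mL / 1.20 × 10⁵ = 3.27 × 10⁻⁴ mg/mL = 327 μg/L.

327 μg/L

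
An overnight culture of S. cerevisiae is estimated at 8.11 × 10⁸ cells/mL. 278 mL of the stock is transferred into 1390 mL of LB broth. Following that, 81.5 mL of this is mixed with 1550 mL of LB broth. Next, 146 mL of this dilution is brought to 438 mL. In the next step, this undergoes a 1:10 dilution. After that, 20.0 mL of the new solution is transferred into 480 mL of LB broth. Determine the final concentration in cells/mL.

Overall dilution factor = 6 × 20.02 × 3 × 10 × 25 = 9.01 × 10⁴.
8.11 × 10⁸ cells/mL / 9.01 × 10⁴ = 9000 cells/mL.

9000 cells/mL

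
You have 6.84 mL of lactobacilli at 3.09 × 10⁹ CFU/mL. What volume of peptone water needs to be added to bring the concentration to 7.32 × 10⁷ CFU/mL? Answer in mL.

V₂ = C₁V₁/C₂ = 3.09 × 10⁹ × 6.84 / 7.32 × 10⁷ = 289 mL.
Diluent to add = V₂ − V₁ = 289 − 6.84 = 282 mL.

282 mL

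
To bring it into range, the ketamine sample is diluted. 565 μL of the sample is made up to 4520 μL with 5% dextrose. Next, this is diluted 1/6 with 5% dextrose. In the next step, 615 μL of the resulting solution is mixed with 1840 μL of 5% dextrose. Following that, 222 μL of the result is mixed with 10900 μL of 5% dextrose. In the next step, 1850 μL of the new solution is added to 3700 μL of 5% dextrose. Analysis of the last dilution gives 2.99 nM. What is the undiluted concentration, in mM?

Overall dilution factor = 8 × 6 × 3.992 × 50.10 × 3 = 2.88 × 10⁴.
Original = 2.99 nM × 2.88 × 10⁴ = 8.61 × 10⁴ nM = 0.0861 mM.

0.0861 mM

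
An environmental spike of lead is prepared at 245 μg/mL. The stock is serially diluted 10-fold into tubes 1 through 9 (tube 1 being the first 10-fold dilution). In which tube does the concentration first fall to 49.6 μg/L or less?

Tube n has concentration 245 μg/mL / 10ⁿ.
Need 10ⁿ ≥ 245 μg/mL / 49.6 μg/L = 4940, so n ≥ 3.69.
First such tube: n = 4.

tube 4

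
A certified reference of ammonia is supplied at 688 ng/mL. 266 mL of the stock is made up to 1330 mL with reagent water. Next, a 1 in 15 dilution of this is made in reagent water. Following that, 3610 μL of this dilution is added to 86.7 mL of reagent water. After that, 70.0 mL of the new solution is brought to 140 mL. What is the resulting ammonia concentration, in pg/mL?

Overall dilution factor = 5 × 15 × 25.02 × 2 = 3752.
688 ng/mL / 3752 = 0.183 ng/mL = 183 pg/mL.

183 pg/mL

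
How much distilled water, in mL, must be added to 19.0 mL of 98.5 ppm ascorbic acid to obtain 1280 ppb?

1280 ppb = 1.28 ppm.
V₂ = C₁V₁/C₂ = 98.5 × 19.0 / 1.28 = 1462 mL.
Diluent to add = V₂ − V₁ = 1462 − 19.0 = 1440 mL.

1440 mL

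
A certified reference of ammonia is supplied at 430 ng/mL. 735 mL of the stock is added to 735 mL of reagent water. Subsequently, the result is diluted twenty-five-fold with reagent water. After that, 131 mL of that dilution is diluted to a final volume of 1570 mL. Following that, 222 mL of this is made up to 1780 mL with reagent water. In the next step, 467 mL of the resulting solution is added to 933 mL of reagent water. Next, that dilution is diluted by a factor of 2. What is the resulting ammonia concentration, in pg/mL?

14.9 pg/mL

Overall dilution factor = 2 × 25 × 11.98 × 8.018 × 2.998 × 2 = 2.88 × 10⁴.
430 ng/mL / 2.88 × 10⁴ = 0.0149 ng/mL = 14.9 pg/mL.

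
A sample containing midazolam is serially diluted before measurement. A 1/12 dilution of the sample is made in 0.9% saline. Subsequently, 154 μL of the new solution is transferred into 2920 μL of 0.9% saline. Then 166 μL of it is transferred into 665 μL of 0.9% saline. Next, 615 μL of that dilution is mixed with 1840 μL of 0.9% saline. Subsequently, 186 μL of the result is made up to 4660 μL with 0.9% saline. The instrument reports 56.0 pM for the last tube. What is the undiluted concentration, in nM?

6720 nM

Overall dilution factor = 12 × 19.96 × 5.006 × 3.992 × 25.05 = 1.20 × 10⁵.
Original = 56.0 pM × 1.20 × 10⁵ = 6.72 × 10⁶ pM = 6720 nM.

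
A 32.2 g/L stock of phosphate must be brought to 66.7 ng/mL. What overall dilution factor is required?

Factor = C₀/C_target = 32.2 g/L / 66.7 ng/mL = 4.83 × 10⁵.

4.83 × 10⁵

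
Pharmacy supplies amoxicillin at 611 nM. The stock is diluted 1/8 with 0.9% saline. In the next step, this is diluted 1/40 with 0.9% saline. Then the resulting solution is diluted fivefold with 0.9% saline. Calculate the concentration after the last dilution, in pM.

382 pM

Overall dilution factor = 8 × 40 × 5 = 1600.
611 nM / 1600 = 0.382 nM = 382 pM.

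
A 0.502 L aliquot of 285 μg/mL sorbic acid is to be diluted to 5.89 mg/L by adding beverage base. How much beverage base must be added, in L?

5.89 mg/L = 5.89 μg/mL.
V₂ = C₁V₁/C₂ = 285 × 0.502 / 5.89 = 24.3 L.
Diluent to add = V₂ − V₁ = 24.3 − 0.502 = 23.8 L.

23.8 L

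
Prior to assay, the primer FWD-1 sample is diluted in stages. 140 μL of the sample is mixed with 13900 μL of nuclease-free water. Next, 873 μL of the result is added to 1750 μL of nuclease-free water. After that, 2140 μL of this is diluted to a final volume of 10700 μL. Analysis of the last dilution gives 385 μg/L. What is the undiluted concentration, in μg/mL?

580 μg/mL

Overall dilution factor = 100.3 × 3.005 × 5 = 1507.
Original = 385 μg/L × 1507 = 5.80 × 10⁵ μg/L = 580 μg/mL.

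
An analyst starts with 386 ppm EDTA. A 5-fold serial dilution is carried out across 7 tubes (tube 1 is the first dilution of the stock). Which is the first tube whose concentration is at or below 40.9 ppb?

tube 6

Tube n has concentration 386 ppm / 5ⁿ.
Need 5ⁿ ≥ 386 ppm / 40.9 ppb = 9438, so n ≥ 5.69.
First such tube: n = 6.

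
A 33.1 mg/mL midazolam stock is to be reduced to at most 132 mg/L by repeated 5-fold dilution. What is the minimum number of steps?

4

Need 5ⁿ ≥ 251, so n ≥ log(251)/log(5) = 3.43.
Minimum whole steps: n = 4.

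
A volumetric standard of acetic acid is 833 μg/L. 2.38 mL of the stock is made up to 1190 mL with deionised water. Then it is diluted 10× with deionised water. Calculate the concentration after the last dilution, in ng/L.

167 ng/L

Overall dilution factor = 500 × 10 = 5000.
833 μg/L / 5000 = 0.167 μg/L = 167 ng/L.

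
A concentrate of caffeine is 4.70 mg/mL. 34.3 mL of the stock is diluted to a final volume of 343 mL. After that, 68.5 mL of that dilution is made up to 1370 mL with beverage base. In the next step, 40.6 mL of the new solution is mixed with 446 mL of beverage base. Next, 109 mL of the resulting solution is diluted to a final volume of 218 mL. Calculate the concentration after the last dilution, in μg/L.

Overall dilution factor = 10 × 20 × 11.99 × 2 = 4794.
4.70 mg/mL / 4794 = 9.80 × 10⁻⁴ mg/mL = 980 μg/L.

980 μg/L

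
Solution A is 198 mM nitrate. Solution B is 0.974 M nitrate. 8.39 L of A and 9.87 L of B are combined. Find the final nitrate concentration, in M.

0.617 M

C_B = 0.974 M = 974 mM.
C_mix = (C_A·V_A + C_B·V_B)/(V_A + V_B) = (198×8.39 + 974×9.87) / 18.26 = 617 mM = 0.617 M.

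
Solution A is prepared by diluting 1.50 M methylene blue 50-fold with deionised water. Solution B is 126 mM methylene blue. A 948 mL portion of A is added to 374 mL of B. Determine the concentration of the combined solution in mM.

C_A = 1.50 M / 50 = 0.0300 M.
C_B = 126 mM = 0.126 M.
C_mix = (C_A·V_A + C_B·V_B)/(V_A + V_B) = (0.0300×948 + 0.126×374) / 1322 = 0.0572 M = 57.2 mM.

57.2 mM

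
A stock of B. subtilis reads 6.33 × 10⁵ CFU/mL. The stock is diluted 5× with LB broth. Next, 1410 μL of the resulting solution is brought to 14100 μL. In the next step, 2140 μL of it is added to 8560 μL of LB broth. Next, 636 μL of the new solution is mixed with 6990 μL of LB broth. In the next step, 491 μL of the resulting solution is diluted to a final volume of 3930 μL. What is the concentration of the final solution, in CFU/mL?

26.4 CFU/mL

Overall dilution factor = 5 × 10 × 5 × 11.99 × 8.004 = 2.40 × 10⁴.
6.33 × 10⁵ CFU/mL / 2.40 × 10⁴ = 26.4 CFU/mL.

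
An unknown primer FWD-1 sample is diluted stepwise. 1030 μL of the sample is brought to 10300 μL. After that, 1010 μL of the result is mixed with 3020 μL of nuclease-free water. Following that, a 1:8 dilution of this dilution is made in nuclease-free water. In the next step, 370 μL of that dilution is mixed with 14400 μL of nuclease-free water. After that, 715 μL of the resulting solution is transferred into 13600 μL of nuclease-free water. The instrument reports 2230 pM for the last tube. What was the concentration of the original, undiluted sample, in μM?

Overall dilution factor = 10 × 3.990 × 8 × 39.92 × 20.02 = 2.55 × 10⁵.
Original = 2230 pM × 2.55 × 10⁵ = 5.69 × 10⁸ pM = 569 μM.

569 μM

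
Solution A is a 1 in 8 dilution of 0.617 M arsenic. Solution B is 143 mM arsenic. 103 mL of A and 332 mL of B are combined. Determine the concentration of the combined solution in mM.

127 mM

C_A = 0.617 M / 8 = 0.0771 M.
C_B = 143 mM = 0.143 M.
C_mix = (C_A·V_A + C_B·V_B)/(V_A + V_B) = (0.0771×103 + 0.143×332) / 435.0 = 0.127 M = 127 mM.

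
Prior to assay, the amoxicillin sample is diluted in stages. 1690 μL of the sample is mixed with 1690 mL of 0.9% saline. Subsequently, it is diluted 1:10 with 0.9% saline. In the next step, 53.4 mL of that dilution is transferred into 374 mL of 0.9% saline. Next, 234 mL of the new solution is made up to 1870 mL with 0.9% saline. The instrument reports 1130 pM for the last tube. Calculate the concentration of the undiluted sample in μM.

Overall dilution factor = 1001 × 10 × 8.004 × 7.991 = 6.40 × 10⁵.
Original = 1130 pM × 6.40 × 10⁵ = 7.23 × 10⁸ pM = 723 μM.

723 μM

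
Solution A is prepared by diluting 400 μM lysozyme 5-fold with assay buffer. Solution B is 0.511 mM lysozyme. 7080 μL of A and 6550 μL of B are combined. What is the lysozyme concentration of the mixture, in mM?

0.287 mM

C_A = 400 μM / 5 = 80.0 μM.
C_B = 0.511 mM = 511 μM.
C_mix = (C_A·V_A + C_B·V_B)/(V_A + V_B) = (80.0×7080 + 511×6550) / 13630 = 287 μM = 0.287 mM.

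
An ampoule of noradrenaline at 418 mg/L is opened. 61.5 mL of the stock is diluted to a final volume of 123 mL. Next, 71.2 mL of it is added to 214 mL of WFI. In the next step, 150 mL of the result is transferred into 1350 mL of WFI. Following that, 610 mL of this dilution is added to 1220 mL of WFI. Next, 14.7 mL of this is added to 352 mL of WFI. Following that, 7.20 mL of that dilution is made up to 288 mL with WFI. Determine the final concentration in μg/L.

1.74 μg/L

Overall dilution factor = 2 × 4.006 × 10 × 3 × 24.95 × 40 = 2.40 × 10⁵.
418 mg/L / 2.40 × 10⁵ = 1.74 × 10⁻³ mg/L = 1.74 μg/L.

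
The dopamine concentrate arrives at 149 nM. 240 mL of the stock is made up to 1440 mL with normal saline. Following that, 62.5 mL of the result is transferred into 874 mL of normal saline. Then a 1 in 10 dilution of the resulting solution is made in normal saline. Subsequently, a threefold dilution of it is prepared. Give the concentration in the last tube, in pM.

55.2 pM

Overall dilution factor = 6 × 14.98 × 10 × 3 = 2697.
149 nM / 2697 = 0.0552 nM = 55.2 pM.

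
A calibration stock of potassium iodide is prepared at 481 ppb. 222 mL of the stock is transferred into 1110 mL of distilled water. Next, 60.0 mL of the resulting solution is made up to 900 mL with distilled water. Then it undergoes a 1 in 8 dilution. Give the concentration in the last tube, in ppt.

668 ppt

Overall dilution factor = 6 × 15 × 8 = 720.
481 ppb / 720 = 0.668 ppb = 668 ppt.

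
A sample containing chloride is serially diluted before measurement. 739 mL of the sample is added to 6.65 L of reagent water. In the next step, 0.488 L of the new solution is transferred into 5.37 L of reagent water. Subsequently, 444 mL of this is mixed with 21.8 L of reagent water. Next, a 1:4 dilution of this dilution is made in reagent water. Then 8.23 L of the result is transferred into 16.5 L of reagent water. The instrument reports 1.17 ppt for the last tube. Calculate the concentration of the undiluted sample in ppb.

84.6 ppb

Overall dilution factor = 9.999 × 12.00 × 50.10 × 4 × 3.005 = 7.23 × 10⁴.
Original = 1.17 ppt × 7.23 × 10⁴ = 8.46 × 10⁴ ppt = 84.6 ppb.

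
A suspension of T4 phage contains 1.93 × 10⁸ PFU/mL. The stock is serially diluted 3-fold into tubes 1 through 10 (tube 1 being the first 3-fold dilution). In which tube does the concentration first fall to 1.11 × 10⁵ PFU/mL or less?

Tube n has concentration 1.93 × 10⁸ PFU/mL / 3ⁿ.
Need 3ⁿ ≥ 1.93 × 10⁸ PFU/mL / 1.11 × 10⁵ PFU/mL = 1739, so n ≥ 6.79.
First such tube: n = 7.

tube 7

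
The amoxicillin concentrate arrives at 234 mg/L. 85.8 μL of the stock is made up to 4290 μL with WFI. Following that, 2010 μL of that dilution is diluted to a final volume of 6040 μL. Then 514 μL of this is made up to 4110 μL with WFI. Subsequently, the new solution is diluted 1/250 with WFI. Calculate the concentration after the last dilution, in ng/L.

779 ng/L

Overall dilution factor = 50 × 3.005 × 7.996 × 250 = 3.00 × 10⁵.
234 mg/L / 3.00 × 10⁵ = 7.79 × 10⁻⁴ mg/L = 779 ng/L.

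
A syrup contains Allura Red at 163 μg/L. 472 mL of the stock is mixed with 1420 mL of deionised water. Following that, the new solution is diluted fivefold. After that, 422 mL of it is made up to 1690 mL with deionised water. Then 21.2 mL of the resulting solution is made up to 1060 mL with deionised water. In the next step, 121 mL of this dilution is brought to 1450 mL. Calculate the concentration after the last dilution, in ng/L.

3.39 ng/L

Overall dilution factor = 4.008 × 5 × 4.005 × 50 × 11.98 = 4.81 × 10⁴.
163 μg/L / 4.81 × 10⁴ = 3.39 × 10⁻³ μg/L = 3.39 ng/L.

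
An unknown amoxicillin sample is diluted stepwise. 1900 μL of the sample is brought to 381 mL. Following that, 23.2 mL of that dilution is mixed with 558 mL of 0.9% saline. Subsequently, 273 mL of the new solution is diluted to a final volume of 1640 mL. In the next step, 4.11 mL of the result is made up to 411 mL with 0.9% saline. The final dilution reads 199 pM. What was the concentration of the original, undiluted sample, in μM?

601 μM

Overall dilution factor = 200.5 × 25.05 × 6.007 × 100 = 3.02 × 10⁶.
Original = 199 pM × 3.02 × 10⁶ = 6.01 × 10⁸ pM = 601 μM.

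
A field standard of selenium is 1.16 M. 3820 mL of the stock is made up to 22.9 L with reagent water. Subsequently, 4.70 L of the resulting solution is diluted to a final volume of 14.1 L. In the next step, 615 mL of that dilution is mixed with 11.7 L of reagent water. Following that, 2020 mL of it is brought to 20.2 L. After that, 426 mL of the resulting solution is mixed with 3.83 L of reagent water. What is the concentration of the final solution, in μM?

32.2 μM

Overall dilution factor = 5.995 × 3 × 20.02 × 10 × 9.991 = 3.60 × 10⁴.
1.16 M / 3.60 × 10⁴ = 3.22 × 10⁻⁵ M = 32.2 μM.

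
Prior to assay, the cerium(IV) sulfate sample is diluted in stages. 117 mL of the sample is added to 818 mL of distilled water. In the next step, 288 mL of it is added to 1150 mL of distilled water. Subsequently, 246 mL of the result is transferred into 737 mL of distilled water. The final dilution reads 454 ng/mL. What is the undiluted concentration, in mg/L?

72.4 mg/L

Overall dilution factor = 7.991 × 4.993 × 3.996 = 159.
Original = 454 ng/mL × 159 = 7.24 × 10⁴ ng/mL = 72.4 mg/L.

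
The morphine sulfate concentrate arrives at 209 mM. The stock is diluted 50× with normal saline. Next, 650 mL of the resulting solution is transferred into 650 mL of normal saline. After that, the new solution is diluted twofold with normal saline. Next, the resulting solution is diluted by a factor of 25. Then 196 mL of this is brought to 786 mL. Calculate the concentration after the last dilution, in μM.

Overall dilution factor = 50 × 2 × 2 × 25 × 4.010 = 2.01 × 10⁴.
209 mM / 2.01 × 10⁴ = 0.0104 mM = 10.4 μM.

10.4 μM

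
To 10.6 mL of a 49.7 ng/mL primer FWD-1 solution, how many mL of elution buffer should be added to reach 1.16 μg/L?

444 mL

1.16 μg/L = 1.16 ng/mL.
V₂ = C₁V₁/C₂ = 49.7 × 10.6 / 1.16 = 454 mL.
Diluent to add = V₂ − V₁ = 454 − 10.6 = 444 mL.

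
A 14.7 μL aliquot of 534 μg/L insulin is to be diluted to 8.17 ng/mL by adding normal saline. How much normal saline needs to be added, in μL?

946 μL

8.17 ng/mL = 8.17 μg/L.
V₂ = C₁V₁/C₂ = 534 × 14.7 / 8.17 = 961 μL.
Diluent to add = V₂ − V₁ = 961 − 14.7 = 946 μL.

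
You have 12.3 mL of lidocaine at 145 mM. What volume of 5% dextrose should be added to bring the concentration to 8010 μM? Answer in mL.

210 mL

8010 μM = 8.01 mM.
V₂ = C₁V₁/C₂ = 145 × 12.3 / 8.01 = 223 mL.
Diluent to add = V₂ − V₁ = 223 − 12.3 = 210 mL.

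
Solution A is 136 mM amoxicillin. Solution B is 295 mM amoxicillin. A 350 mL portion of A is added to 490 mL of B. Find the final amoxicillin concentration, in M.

0.229 M

C_mix = (C_A·V_A + C_B·V_B)/(V_A + V_B) = (136×350 + 295×490) / 840.0 = 229 mM = 0.229 M.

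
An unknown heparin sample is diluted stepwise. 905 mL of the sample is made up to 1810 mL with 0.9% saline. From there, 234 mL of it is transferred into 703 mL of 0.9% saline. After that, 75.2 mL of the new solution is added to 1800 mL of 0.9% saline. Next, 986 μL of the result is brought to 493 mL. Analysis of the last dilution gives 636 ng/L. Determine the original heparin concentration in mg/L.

Overall dilution factor = 2 × 4.004 × 24.94 × 500 = 9.99 × 10⁴.
Original = 636 ng/L × 9.99 × 10⁴ = 6.35 × 10⁷ ng/L = 63.5 mg/L.

63.5 mg/L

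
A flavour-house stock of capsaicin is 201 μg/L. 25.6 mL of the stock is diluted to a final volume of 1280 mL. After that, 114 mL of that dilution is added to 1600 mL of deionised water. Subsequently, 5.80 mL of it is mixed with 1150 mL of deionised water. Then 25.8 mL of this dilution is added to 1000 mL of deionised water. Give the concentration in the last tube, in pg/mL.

Overall dilution factor = 50 × 15.04 × 199.3 × 39.76 = 5.96 × 10⁶.
201 μg/L / 5.96 × 10⁶ = 3.37 × 10⁻⁵ μg/L = 0.0337 pg/mL.

0.0337 pg/mL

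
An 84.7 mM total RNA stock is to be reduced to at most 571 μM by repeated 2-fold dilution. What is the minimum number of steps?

8

Need 2ⁿ ≥ 148, so n ≥ log(148)/log(2) = 7.21.
Minimum whole steps: n = 8.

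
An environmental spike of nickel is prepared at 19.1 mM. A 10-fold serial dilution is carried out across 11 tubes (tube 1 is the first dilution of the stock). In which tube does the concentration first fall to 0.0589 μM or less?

tube 6

Tube n has concentration 19.1 mM / 10ⁿ.
Need 10ⁿ ≥ 19.1 mM / 0.0589 μM = 3.24 × 10⁵, so n ≥ 5.51.
First such tube: n = 6.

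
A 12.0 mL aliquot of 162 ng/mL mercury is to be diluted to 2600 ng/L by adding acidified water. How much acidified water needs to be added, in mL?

2600 ng/L = 2.60 ng/mL.
V₂ = C₁V₁/C₂ = 162 × 12.0 / 2.60 = 748 mL.
Diluent to add = V₂ − V₁ = 748 − 12.0 = 736 mL.

736 mL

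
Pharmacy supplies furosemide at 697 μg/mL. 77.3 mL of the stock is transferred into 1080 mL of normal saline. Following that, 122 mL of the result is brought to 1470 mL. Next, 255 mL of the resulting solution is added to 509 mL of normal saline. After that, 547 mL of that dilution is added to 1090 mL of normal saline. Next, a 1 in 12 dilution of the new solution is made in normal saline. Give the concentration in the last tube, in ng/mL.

35.9 ng/mL

Overall dilution factor = 14.97 × 12.05 × 2.996 × 2.993 × 12 = 1.94 × 10⁴.
697 μg/mL / 1.94 × 10⁴ = 0.0359 μg/mL = 35.9 ng/mL.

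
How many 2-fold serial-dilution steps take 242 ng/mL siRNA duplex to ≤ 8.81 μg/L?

5

Need 2ⁿ ≥ 27.5, so n ≥ log(27.5)/log(2) = 4.78.
Minimum whole steps: n = 5.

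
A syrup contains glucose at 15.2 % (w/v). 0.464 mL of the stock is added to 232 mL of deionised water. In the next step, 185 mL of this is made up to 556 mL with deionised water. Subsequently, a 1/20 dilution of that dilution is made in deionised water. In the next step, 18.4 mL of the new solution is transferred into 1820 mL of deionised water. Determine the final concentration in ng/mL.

Overall dilution factor = 501 × 3.005 × 20 × 99.91 = 3.01 × 10⁶.
15.2 % (w/v) / 3.01 × 10⁶ = 5.05 × 10⁻⁶ % (w/v) = 50.5 ng/mL.

50.5 ng/mL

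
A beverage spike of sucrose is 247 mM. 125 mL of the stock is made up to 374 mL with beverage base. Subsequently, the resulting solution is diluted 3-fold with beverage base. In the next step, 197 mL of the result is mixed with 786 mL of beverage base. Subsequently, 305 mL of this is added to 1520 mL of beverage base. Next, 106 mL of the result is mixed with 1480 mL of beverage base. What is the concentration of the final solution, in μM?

Overall dilution factor = 2.992 × 3 × 4.990 × 5.984 × 14.96 = 4010.
247 mM / 4010 = 0.0616 mM = 61.6 μM.

61.6 μM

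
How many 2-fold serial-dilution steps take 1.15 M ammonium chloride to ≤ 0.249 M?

3

Need 2ⁿ ≥ 4.62, so n ≥ log(4.62)/log(2) = 2.21.
Minimum whole steps: n = 3.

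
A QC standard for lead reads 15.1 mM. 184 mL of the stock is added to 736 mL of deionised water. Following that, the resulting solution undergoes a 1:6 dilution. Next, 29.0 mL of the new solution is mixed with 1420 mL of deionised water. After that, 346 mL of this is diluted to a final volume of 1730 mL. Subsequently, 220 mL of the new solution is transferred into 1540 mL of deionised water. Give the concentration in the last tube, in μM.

0.252 μM

Overall dilution factor = 5 × 6 × 49.97 × 5 × 8 = 6.00 × 10⁴.
15.1 mM / 6.00 × 10⁴ = 2.52 × 10⁻⁴ mM = 0.252 μM.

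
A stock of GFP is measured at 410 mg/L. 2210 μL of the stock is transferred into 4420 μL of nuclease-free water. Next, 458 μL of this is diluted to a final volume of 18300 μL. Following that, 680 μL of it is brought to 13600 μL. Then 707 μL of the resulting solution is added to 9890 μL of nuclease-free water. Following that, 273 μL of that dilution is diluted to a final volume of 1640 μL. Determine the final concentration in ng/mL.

Overall dilution factor = 3 × 39.96 × 20 × 14.99 × 6.007 = 2.16 × 10⁵.
410 mg/L / 2.16 × 10⁵ = 1.90 × 10⁻³ mg/L = 1.90 ng/mL.

1.90 ng/mL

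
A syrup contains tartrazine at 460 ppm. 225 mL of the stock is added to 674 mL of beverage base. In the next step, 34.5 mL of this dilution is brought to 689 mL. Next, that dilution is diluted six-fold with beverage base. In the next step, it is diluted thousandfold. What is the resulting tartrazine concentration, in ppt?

961 ppt

Overall dilution factor = 3.996 × 19.97 × 6 × 1000 = 4.79 × 10⁵.
460 ppm / 4.79 × 10⁵ = 9.61 × 10⁻⁴ ppm = 961 ppt.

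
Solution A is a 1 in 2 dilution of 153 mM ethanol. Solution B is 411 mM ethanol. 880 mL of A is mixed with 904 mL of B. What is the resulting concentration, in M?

0.246 M

C_A = 153 mM / 2 = 76.5 mM.
C_mix = (C_A·V_A + C_B·V_B)/(V_A + V_B) = (76.5×880 + 411×904) / 1784 = 246 mM = 0.246 M.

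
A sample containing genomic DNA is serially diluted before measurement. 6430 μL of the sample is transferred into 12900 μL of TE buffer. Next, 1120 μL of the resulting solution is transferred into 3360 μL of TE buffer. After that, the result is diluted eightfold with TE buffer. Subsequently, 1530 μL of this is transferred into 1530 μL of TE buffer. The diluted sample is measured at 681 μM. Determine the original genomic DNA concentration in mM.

131 mM

Overall dilution factor = 3.006 × 4 × 8 × 2 = 192.
Original = 681 μM × 192 = 1.31 × 10⁵ μM = 131 mM.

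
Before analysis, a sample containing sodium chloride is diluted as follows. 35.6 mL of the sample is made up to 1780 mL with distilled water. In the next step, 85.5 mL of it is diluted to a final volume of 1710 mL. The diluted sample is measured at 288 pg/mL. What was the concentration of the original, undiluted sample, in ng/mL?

288 ng/mL

Overall dilution factor = 50 × 20 = 1000.
Original = 288 pg/mL × 1000 = 2.88 × 10⁵ pg/mL = 288 ng/mL.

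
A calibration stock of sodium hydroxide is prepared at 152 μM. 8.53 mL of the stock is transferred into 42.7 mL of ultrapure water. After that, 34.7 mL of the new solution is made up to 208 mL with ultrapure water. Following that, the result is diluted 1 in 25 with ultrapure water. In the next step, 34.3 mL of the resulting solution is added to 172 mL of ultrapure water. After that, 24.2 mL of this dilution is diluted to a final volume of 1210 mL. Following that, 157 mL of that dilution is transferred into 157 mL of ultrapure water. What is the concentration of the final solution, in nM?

Overall dilution factor = 6.006 × 5.994 × 25 × 6.015 × 50 × 2 = 5.41 × 10⁵.
152 μM / 5.41 × 10⁵ = 2.81 × 10⁻⁴ μM = 0.281 nM.

0.281 nM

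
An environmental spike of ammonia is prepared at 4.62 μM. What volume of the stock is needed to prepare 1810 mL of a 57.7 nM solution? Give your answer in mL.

57.7 nM = 0.0577 μM.
V₁ = C₂V₂/C₁ = 0.0577 × 1810 / 4.62 = 22.6 mL.

22.6 mL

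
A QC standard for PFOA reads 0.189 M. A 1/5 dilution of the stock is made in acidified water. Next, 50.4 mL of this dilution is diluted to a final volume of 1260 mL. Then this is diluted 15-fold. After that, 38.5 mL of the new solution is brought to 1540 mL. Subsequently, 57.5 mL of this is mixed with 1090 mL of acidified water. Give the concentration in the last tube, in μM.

0.126 μM

Overall dilution factor = 5 × 25 × 15 × 40 × 19.96 = 1.50 × 10⁶.
0.189 M / 1.50 × 10⁶ = 1.26 × 10⁻⁷ M = 0.126 μM.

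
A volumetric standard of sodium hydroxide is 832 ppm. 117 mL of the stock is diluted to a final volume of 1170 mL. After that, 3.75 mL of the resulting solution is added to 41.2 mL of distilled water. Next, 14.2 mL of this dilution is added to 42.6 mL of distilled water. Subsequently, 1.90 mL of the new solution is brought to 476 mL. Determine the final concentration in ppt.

Overall dilution factor = 10 × 11.99 × 4 × 250.5 = 1.20 × 10⁵.
832 ppm / 1.20 × 10⁵ = 6.93 × 10⁻³ ppm = 6930 ppt.

6930 ppt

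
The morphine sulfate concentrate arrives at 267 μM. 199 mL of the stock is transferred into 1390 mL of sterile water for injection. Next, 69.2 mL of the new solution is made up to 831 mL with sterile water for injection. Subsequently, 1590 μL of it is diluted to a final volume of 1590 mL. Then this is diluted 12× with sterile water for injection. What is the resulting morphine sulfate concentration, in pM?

Overall dilution factor = 7.985 × 12.01 × 1000 × 12 = 1.15 × 10⁶.
267 μM / 1.15 × 10⁶ = 2.32 × 10⁻⁴ μM = 232 pM.

232 pM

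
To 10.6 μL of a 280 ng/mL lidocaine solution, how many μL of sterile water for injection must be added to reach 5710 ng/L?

5710 ng/L = 5.71 ng/mL.
V₂ = C₁V₁/C₂ = 280 × 10.6 / 5.71 = 520 μL.
Diluent to add = V₂ − V₁ = 520 − 10.6 = 509 μL.

509 μL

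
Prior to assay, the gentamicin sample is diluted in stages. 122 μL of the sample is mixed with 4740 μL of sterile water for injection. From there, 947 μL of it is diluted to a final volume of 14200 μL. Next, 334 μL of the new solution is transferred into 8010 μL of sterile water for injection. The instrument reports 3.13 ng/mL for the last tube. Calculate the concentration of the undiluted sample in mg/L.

46.7 mg/L

Overall dilution factor = 39.85 × 14.99 × 24.98 = 1.49 × 10⁴.
Original = 3.13 ng/mL × 1.49 × 10⁴ = 4.67 × 10⁴ ng/mL = 46.7 mg/L.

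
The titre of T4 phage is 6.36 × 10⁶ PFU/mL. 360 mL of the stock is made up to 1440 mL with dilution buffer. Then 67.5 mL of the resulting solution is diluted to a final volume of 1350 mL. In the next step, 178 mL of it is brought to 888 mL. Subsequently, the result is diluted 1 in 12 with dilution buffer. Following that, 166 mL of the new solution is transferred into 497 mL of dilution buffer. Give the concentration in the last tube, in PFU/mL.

Overall dilution factor = 4 × 20 × 4.989 × 12 × 3.994 = 1.91 × 10⁴.
6.36 × 10⁶ PFU/mL / 1.91 × 10⁴ = 332 PFU/mL.

332 PFU/mL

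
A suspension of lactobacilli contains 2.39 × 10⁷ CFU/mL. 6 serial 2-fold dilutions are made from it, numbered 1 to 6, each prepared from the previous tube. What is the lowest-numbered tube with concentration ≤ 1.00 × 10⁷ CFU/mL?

tube 2

Tube n has concentration 2.39 × 10⁷ CFU/mL / 2ⁿ.
Need 2ⁿ ≥ 2.39 × 10⁷ CFU/mL / 1.00 × 10⁷ CFU/mL = 2.39, so n ≥ 1.26.
First such tube: n = 2.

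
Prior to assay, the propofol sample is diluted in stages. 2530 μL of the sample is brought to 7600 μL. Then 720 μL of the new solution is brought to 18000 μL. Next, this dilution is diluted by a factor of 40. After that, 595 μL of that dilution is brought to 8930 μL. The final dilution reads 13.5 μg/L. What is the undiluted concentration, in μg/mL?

609 μg/mL

Overall dilution factor = 3.004 × 25 × 40 × 15.01 = 4.51 × 10⁴.
Original = 13.5 μg/L × 4.51 × 10⁴ = 6.09 × 10⁵ μg/L = 609 μg/mL.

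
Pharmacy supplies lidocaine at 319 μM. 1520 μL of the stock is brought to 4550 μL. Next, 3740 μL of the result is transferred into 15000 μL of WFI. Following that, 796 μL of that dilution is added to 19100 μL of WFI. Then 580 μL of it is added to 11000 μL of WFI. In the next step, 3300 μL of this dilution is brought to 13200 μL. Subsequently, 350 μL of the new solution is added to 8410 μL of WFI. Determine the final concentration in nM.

Overall dilution factor = 2.993 × 5.011 × 24.99 × 19.97 × 4 × 25.03 = 7.49 × 10⁵.
319 μM / 7.49 × 10⁵ = 4.26 × 10⁻⁴ μM = 0.426 nM.

0.426 nM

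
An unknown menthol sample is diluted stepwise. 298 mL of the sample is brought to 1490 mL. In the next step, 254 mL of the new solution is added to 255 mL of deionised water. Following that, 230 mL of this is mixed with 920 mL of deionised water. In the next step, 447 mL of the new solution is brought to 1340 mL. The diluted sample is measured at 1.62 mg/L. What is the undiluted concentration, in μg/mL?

243 μg/mL

Overall dilution factor = 5 × 2.004 × 5 × 2.998 = 150.
Original = 1.62 mg/L × 150 = 243 mg/L = 243 μg/mL.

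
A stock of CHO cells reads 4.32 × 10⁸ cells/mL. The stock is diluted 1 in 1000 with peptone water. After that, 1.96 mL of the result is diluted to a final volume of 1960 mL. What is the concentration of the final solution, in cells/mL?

432 cells/mL

Overall dilution factor = 1000 × 1000 = 1.00 × 10⁶.
4.32 × 10⁸ cells/mL / 1.00 × 10⁶ = 432 cells/mL.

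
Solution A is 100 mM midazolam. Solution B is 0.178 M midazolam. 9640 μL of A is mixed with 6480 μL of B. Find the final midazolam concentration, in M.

0.131 M

C_B = 0.178 M = 178 mM.
C_mix = (C_A·V_A + C_B·V_B)/(V_A + V_B) = (100×9640 + 178×6480) / 16120 = 131 mM = 0.131 M.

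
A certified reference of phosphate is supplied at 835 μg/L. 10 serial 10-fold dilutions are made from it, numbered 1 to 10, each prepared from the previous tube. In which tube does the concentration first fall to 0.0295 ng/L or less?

tube 8

Tube n has concentration 835 μg/L / 10ⁿ.
Need 10ⁿ ≥ 835 μg/L / 0.0295 ng/L = 2.83 × 10⁷, so n ≥ 7.45.
First such tube: n = 8.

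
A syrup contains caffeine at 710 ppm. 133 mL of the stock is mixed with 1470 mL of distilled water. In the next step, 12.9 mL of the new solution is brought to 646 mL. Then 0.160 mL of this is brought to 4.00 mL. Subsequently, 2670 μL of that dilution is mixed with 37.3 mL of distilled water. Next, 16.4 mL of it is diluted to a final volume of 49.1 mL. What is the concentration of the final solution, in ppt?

1050 ppt

Overall dilution factor = 12.05 × 50.08 × 25 × 14.97 × 2.994 = 6.76 × 10⁵.
710 ppm / 6.76 × 10⁵ = 1.05 × 10⁻³ ppm = 1050 ppt.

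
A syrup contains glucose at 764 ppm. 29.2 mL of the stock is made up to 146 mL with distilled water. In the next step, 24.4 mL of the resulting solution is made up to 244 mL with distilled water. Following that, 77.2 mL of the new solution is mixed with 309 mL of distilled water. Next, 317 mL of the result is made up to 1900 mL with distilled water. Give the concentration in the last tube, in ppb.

Overall dilution factor = 5 × 10 × 5.003 × 5.994 = 1499.
764 ppm / 1499 = 0.510 ppm = 510 ppb.

510 ppb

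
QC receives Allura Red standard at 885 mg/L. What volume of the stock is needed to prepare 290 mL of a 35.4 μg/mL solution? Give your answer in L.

0.0116 L

35.4 μg/mL = 35.4 mg/L.
V₁ = C₂V₂/C₁ = 35.4 × 290 / 885 = 11.6 mL = 0.0116 L.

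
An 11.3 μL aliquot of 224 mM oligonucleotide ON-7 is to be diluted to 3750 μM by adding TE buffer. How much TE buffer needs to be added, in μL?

664 μL

3750 μM = 3.75 mM.
V₂ = C₁V₁/C₂ = 224 × 11.3 / 3.75 = 675 μL.
Diluent to add = V₂ − V₁ = 675 − 11.3 = 664 μL.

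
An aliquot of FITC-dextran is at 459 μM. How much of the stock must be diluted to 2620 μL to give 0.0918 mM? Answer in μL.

0.0918 mM = 91.8 μM.
V₁ = C₂V₂/C₁ = 91.8 × 2620 / 459 = 524 μL.

524 μL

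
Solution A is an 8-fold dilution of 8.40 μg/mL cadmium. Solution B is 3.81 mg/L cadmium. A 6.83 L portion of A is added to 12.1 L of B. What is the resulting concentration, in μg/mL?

2.81 μg/mL

C_A = 8.40 μg/mL / 8 = 1.05 μg/mL.
C_B = 3.81 mg/L = 3.81 μg/mL.
C_mix = (C_A·V_A + C_B·V_B)/(V_A + V_B) = (1.05×6.83 + 3.81×12.1) / 18.93 = 2.81 μg/mL.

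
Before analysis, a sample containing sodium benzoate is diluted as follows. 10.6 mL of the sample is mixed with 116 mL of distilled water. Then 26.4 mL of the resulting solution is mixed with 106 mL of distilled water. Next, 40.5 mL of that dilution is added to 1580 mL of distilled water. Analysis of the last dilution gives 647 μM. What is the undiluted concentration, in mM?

1550 mM

Overall dilution factor = 11.94 × 5.015 × 40.01 = 2397.
Original = 647 μM × 2397 = 1.55 × 10⁶ μM = 1550 mM.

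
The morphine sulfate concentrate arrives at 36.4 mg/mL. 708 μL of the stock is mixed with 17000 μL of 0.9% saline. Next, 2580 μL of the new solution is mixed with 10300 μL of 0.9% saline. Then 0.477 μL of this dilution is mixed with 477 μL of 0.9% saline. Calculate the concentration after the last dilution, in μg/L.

Overall dilution factor = 25.01 × 4.992 × 1001 = 1.25 × 10⁵.
36.4 mg/mL / 1.25 × 10⁵ = 2.91 × 10⁻⁴ mg/mL = 291 μg/L.

291 μg/L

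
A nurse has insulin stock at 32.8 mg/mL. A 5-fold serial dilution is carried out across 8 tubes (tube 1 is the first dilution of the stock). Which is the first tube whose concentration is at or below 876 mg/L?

Tube n has concentration 32.8 mg/mL / 5ⁿ.
Need 5ⁿ ≥ 32.8 mg/mL / 876 mg/L = 37.4, so n ≥ 2.25.
First such tube: n = 3.

tube 3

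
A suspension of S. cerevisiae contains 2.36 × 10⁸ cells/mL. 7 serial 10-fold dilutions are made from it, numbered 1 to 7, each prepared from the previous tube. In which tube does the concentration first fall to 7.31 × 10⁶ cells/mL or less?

Tube n has concentration 2.36 × 10⁸ cells/mL / 10ⁿ.
Need 10ⁿ ≥ 2.36 × 10⁸ cells/mL / 7.31 × 10⁶ cells/mL = 32.3, so n ≥ 1.51.
First such tube: n = 2.

tube 2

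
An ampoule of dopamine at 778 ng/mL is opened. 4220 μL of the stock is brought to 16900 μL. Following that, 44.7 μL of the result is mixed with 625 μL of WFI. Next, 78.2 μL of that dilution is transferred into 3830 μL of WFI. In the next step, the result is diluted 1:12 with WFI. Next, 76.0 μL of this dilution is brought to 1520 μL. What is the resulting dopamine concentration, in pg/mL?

Overall dilution factor = 4.005 × 14.98 × 49.98 × 12 × 20 = 7.20 × 10⁵.
778 ng/mL / 7.20 × 10⁵ = 1.08 × 10⁻³ ng/mL = 1.08 pg/mL.

1.08 pg/mL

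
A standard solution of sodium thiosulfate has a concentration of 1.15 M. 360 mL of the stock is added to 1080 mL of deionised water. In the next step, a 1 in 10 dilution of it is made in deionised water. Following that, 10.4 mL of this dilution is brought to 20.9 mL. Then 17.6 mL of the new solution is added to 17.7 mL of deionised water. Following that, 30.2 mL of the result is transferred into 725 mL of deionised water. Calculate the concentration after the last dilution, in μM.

285 μM

Overall dilution factor = 4 × 10 × 2.010 × 2.006 × 25.01 = 4032.
1.15 M / 4032 = 2.85 × 10⁻⁴ M = 285 μM.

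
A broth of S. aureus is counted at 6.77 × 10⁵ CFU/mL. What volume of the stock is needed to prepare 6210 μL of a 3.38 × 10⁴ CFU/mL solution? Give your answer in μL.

310 μL

V₁ = C₂V₂/C₁ = 3.38 × 10⁴ × 6210 / 6.77 × 10⁵ = 310 μL.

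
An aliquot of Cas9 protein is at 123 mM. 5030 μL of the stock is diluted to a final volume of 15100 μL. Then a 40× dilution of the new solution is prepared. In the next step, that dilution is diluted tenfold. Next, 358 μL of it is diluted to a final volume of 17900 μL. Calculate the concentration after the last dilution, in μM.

2.05 μM

Overall dilution factor = 3.002 × 40 × 10 × 50 = 6.00 × 10⁴.
123 mM / 6.00 × 10⁴ = 2.05 × 10⁻³ mM = 2.05 μM.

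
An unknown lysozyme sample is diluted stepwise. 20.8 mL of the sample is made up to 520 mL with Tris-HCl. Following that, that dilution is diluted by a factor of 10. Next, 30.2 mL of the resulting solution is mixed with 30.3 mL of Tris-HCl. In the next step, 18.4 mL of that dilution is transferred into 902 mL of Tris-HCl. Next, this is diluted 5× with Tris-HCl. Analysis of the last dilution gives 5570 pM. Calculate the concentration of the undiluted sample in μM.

Overall dilution factor = 25 × 10 × 2.003 × 50.02 × 5 = 1.25 × 10⁵.
Original = 5570 pM × 1.25 × 10⁵ = 6.98 × 10⁸ pM = 698 μM.

698 μM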